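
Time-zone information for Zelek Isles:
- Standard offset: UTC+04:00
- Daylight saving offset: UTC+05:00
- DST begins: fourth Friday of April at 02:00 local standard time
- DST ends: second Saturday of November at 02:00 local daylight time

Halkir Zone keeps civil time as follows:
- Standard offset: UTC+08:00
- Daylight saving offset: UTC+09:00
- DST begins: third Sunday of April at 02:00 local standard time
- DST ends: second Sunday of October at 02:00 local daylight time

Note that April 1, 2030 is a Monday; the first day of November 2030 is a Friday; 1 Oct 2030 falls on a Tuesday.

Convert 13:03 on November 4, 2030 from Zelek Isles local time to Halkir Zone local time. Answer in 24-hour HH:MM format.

16:03

1 April 2030 is a Monday, so the first Friday is April 5 and the fourth is April 26.
1 November 2030 is a Friday, so the first Saturday is November 2 and the second is November 9.
Daylight saving runs 26 April – 9 November; November 4, 2030 is inside that window, so Zelek Isles is at UTC+05:00.
13:03 Zelek Isles − 5h = 08:03 UTC.
1 April 2030 is a Monday, so the first Sunday is April 7 and the third is April 21.
1 October 2030 is a Tuesday, so the first Sunday is October 6 and the second is October 13.
At the standard offset (UTC+08:00), 08:03 UTC + 8h = 16:03 Halkir Zone standard time.
The standard-time date in Halkir Zone, November 4, 2030, does not fall between 21 April and 13 October, so daylight saving is not in effect and Halkir Zone is at UTC+08:00.
08:03 UTC + 8h = 16:03 Halkir Zone.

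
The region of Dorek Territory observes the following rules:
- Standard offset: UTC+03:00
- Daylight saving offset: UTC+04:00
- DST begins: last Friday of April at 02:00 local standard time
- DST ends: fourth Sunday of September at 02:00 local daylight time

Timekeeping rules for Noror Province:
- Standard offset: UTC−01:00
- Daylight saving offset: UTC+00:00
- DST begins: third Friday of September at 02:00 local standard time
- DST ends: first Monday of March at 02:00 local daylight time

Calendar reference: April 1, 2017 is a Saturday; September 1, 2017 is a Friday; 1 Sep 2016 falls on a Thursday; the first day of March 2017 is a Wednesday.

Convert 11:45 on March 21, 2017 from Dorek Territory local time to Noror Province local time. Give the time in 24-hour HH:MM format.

1 April 2017 is a Saturday, so Fridays fall on 7, 14, 21, 28; the last is April 28.
1 September 2017 is a Friday, so the first Sunday is September 3 and the fourth is September 24.
March 21, 2017 does not fall between 28 April and 24 September, so daylight saving is not in effect and Dorek Territory is at UTC+03:00.
11:45 Dorek Territory − 3h = 08:45 UTC.
1 September 2016 is a Thursday, so the first Friday is September 2 and the third is September 16.
1 March 2017 is a Wednesday, so the first Monday is March 6.
At the standard offset (UTC−01:00), 08:45 UTC − 1h = 07:45 Noror Province standard time.
The standard-time date in Noror Province, March 21, 2017, does not fall between 16 September 2016 and 6 March 2017, so daylight saving is not in effect and Noror Province is at UTC−01:00.
08:45 UTC − 1h = 07:45 Noror Province.

07:45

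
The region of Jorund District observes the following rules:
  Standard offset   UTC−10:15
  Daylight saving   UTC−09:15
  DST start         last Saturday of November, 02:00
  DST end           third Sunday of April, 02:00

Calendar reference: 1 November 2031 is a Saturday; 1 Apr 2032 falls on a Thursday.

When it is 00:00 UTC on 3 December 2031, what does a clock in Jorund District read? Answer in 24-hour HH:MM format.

14:45

1 November 2031 is a Saturday, so Saturdays fall on 1, 8, 15, 22, 29; the last is November 29.
1 April 2032 is a Thursday, so the first Sunday is April 4 and the third is April 18.
At the standard offset (UTC−10:15), 00:00 UTC − 10h15m = 13:45 Jorund District standard time (rolling into the previous day, 2 December 2031).
Daylight saving runs 29 November 2031 – 18 April 2032; the standard-time date in Jorund District, 2 December 2031, is inside that window, so Jorund District is at UTC−09:15.
00:00 UTC − 9h15m = 14:45 local (rolling into the previous day, 2 December 2031).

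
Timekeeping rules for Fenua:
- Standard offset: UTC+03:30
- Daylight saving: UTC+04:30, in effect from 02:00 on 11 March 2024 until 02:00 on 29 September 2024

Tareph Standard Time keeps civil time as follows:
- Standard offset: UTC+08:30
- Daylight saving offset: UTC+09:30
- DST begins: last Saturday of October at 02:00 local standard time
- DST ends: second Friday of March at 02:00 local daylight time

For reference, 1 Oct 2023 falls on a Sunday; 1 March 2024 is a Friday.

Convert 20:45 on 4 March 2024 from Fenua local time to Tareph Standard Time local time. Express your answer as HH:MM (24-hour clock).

4 March 2024 does not fall between 11 March and 29 September, so daylight saving is not in effect and Fenua is at UTC+03:30.
20:45 Fenua − 3h30m = 17:15 UTC.
1 October 2023 is a Sunday, so Saturdays fall on 7, 14, 21, 28; the last is October 28.
1 March 2024 is a Friday, so the first Friday is March 1 and the second is March 8.
At the standard offset (UTC+08:30), 17:15 UTC + 8h30m = 01:45 Tareph Standard Time standard time (rolling into the next day, 5 March 2024).
The standard-time date in Tareph Standard Time, 5 March 2024, lies within the daylight-saving period (28 October 2023 – 8 March 2024), so Tareph Standard Time is on daylight time, UTC+09:30.
17:15 UTC + 9h30m = 02:45 Tareph Standard Time (rolling into the next day, 5 March 2024).

02:45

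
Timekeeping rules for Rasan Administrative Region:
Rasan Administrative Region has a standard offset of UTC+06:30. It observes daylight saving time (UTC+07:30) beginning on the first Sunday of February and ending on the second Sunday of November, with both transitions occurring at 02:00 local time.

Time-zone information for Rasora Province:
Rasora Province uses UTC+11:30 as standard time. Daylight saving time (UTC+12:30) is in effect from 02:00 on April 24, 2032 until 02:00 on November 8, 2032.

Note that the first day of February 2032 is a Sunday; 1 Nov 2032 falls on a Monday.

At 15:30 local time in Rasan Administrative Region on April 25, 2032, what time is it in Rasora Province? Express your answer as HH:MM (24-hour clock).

1 February 2032 is a Sunday, so the first Sunday is February 1.
1 November 2032 is a Monday, so the first Sunday is November 7 and the second is November 14.
April 25, 2032 falls between 1 February and 14 November, so daylight saving is in effect and Rasan Administrative Region is at UTC+07:30.
15:30 Rasan Administrative Region − 7h30m = 08:00 UTC.
At the standard offset (UTC+11:30), 08:00 UTC + 11h30m = 19:30 Rasora Province standard time.
The standard-time date in Rasora Province, April 25, 2032, falls between 24 April and 8 November, so daylight saving is in effect and Rasora Province is at UTC+12:30.
08:00 UTC + 12h30m = 20:30 Rasora Province.

20:30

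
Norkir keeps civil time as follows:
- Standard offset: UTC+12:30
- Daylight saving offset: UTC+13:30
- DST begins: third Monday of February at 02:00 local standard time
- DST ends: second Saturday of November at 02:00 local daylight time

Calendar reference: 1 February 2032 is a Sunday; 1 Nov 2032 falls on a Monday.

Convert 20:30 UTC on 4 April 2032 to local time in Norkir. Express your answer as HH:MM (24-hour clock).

10:00

1 February 2032 is a Sunday, so the first Monday is February 2 and the third is February 16.
1 November 2032 is a Monday, so the first Saturday is November 6 and the second is November 13.
At the standard offset (UTC+12:30), 20:30 UTC + 12h30m = 09:00 Norkir standard time (rolling into the next day, 5 April 2032).
Daylight saving runs 16 February – 13 November; the standard-time date in Norkir, 5 April 2032, is inside that window, so Norkir is at UTC+13:30.
20:30 UTC + 13h30m = 10:00 local (rolling into the next day, 5 April 2032).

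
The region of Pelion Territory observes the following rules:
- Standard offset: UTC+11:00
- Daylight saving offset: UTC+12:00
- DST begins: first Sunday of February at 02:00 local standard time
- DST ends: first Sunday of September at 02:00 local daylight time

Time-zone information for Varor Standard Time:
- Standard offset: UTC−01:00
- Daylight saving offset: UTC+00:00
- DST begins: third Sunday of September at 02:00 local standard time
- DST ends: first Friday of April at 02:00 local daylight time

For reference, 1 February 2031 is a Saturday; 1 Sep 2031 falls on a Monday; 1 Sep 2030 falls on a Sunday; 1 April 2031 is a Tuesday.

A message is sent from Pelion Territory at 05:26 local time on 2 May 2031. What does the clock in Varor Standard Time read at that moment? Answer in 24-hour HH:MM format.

16:26

1 February 2031 is a Saturday, so the first Sunday is February 2.
1 September 2031 is a Monday, so the first Sunday is September 7.
2 May 2031 lies within the daylight-saving period (2 February – 7 September), so Pelion Territory is on daylight time, UTC+12:00.
05:26 Pelion Territory − 12h = 17:26 UTC (rolling into the previous day, 1 May 2031).
1 September 2030 is a Sunday, so the first Sunday is September 1 and the third is September 15.
1 April 2031 is a Tuesday, so the first Friday is April 4.
At the standard offset (UTC−01:00), 17:26 UTC − 1h = 16:26 Varor Standard Time standard time.
Daylight saving runs 15 September 2030 – 4 April 2031; the standard-time date in Varor Standard Time, 1 May 2031, is outside that window, so Varor Standard Time is on standard time at UTC−01:00.
17:26 UTC − 1h = 16:26 Varor Standard Time.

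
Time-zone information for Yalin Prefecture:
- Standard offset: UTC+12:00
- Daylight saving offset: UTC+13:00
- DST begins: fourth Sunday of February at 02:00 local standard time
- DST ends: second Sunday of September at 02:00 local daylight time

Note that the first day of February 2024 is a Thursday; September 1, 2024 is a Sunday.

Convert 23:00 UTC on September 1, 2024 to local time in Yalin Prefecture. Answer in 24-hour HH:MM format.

12:00

1 February 2024 is a Thursday, so the first Sunday is February 4 and the fourth is February 25.
1 September 2024 is a Sunday, so the first Sunday is September 1 and the second is September 8.
At the standard offset (UTC+12:00), 23:00 UTC + 12h = 11:00 Yalin Prefecture standard time (rolling into the next day, 2 September 2024).
The standard-time date in Yalin Prefecture, September 2, 2024, lies within the daylight-saving period (25 February – 8 September), so Yalin Prefecture is on daylight time, UTC+13:00.
23:00 UTC + 13h = 12:00 local (rolling into the next day, 2 September 2024).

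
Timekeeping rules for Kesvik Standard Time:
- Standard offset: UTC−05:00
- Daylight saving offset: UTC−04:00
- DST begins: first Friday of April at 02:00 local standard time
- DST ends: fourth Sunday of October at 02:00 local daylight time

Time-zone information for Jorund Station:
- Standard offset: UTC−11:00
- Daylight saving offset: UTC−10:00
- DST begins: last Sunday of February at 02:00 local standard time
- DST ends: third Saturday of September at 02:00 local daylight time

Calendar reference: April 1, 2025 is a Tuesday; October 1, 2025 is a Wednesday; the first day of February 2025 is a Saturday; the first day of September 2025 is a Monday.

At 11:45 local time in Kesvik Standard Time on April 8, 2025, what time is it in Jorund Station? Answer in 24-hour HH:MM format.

05:45

1 April 2025 is a Tuesday, so the first Friday is April 4.
1 October 2025 is a Wednesday, so the first Sunday is October 5 and the fourth is October 26.
April 8, 2025 lies within the daylight-saving period (4 April – 26 October), so Kesvik Standard Time is on daylight time, UTC−04:00.
11:45 Kesvik Standard Time + 4h = 15:45 UTC.
1 February 2025 is a Saturday, so Sundays fall on 2, 9, 16, 23; the last is February 23.
1 September 2025 is a Monday, so the first Saturday is September 6 and the third is September 20.
At the standard offset (UTC−11:00), 15:45 UTC − 11h = 04:45 Jorund Station standard time.
The standard-time date in Jorund Station, April 8, 2025, falls between 23 February and 20 September, so daylight saving is in effect and Jorund Station is at UTC−10:00.
15:45 UTC − 10h = 05:45 Jorund Station.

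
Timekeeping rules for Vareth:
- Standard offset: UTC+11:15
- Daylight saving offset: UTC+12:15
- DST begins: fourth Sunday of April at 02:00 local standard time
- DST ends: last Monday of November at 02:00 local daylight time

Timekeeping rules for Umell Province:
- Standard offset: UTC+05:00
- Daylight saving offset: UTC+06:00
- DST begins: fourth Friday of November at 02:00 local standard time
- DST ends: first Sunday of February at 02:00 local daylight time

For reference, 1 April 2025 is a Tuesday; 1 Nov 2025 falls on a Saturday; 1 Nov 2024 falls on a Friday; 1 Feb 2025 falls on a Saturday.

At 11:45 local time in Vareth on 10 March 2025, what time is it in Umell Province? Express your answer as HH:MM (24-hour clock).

05:30

1 April 2025 is a Tuesday, so the first Sunday is April 6 and the fourth is April 27.
1 November 2025 is a Saturday, so Mondays fall on 3, 10, 17, 24; the last is November 24.
10 March 2025 is outside the daylight-saving period (27 April – 24 November), so Vareth is on standard time, UTC+11:15.
11:45 Vareth − 11h15m = 00:30 UTC.
1 November 2024 is a Friday, so the first Friday is November 1 and the fourth is November 22.
1 February 2025 is a Saturday, so the first Sunday is February 2.
At the standard offset (UTC+05:00), 00:30 UTC + 5h = 05:30 Umell Province standard time.
Daylight saving runs 22 November 2024 – 2 February 2025; the standard-time date in Umell Province, 10 March 2025, is outside that window, so Umell Province is on standard time at UTC+05:00.
00:30 UTC + 5h = 05:30 Umell Province.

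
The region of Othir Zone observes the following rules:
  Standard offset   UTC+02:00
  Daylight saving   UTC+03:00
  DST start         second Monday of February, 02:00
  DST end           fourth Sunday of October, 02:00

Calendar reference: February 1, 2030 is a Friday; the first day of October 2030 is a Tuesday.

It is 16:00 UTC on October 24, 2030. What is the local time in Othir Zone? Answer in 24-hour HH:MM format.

1 February 2030 is a Friday, so the first Monday is February 4 and the second is February 11.
1 October 2030 is a Tuesday, so the first Sunday is October 6 and the fourth is October 27.
At the standard offset (UTC+02:00), 16:00 UTC + 2h = 18:00 Othir Zone standard time.
The standard-time date in Othir Zone, October 24, 2030, lies within the daylight-saving period (11 February – 27 October), so Othir Zone is on daylight time, UTC+03:00.
16:00 UTC + 3h = 19:00 local.

19:00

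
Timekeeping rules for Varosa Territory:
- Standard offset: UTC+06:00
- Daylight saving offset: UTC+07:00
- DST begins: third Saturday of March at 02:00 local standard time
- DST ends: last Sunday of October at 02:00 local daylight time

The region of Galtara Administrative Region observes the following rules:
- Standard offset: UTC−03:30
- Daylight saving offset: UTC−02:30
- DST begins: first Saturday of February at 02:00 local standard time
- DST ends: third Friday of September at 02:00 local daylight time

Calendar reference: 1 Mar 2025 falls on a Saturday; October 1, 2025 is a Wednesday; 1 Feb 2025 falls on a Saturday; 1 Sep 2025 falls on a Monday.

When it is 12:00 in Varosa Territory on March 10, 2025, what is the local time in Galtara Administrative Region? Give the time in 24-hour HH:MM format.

1 March 2025 is a Saturday, so the first Saturday is March 1 and the third is March 15.
1 October 2025 is a Wednesday, so Sundays fall on 5, 12, 19, 26; the last is October 26.
March 10, 2025 does not fall between 15 March and 26 October, so daylight saving is not in effect and Varosa Territory is at UTC+06:00.
12:00 Varosa Territory − 6h = 06:00 UTC.
1 February 2025 is a Saturday, so the first Saturday is February 1.
1 September 2025 is a Monday, so the first Friday is September 5 and the third is September 19.
At the standard offset (UTC−03:30), 06:00 UTC − 3h30m = 02:30 Galtara Administrative Region standard time.
Daylight saving runs 1 February – 19 September; the standard-time date in Galtara Administrative Region, March 10, 2025, is inside that window, so Galtara Administrative Region is at UTC−02:30.
06:00 UTC − 2h30m = 03:30 Galtara Administrative Region.

03:30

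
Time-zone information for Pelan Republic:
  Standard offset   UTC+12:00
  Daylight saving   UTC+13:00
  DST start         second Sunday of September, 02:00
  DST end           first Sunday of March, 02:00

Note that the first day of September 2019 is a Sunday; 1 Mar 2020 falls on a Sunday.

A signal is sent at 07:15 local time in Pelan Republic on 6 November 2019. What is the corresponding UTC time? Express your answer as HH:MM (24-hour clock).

1 September 2019 is a Sunday, so the first Sunday is September 1 and the second is September 8.
1 March 2020 is a Sunday, so the first Sunday is March 1.
6 November 2019 lies within the daylight-saving period (8 September 2019 – 1 March 2020), so Pelan Republic is on daylight time, UTC+13:00.
07:15 local − 13h = 18:15 UTC (rolling into the previous day, 5 November 2019).

18:15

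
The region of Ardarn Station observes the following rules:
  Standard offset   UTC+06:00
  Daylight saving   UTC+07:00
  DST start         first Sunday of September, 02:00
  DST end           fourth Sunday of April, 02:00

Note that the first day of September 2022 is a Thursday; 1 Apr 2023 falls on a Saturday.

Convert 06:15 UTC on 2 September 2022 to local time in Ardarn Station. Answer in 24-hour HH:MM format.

1 September 2022 is a Thursday, so the first Sunday is September 4.
1 April 2023 is a Saturday, so the first Sunday is April 2 and the fourth is April 23.
At the standard offset (UTC+06:00), 06:15 UTC + 6h = 12:15 Ardarn Station standard time.
The standard-time date in Ardarn Station, 2 September 2022, does not fall between 4 September 2022 and 23 April 2023, so daylight saving is not in effect and Ardarn Station is at UTC+06:00.
06:15 UTC + 6h = 12:15 local.

12:15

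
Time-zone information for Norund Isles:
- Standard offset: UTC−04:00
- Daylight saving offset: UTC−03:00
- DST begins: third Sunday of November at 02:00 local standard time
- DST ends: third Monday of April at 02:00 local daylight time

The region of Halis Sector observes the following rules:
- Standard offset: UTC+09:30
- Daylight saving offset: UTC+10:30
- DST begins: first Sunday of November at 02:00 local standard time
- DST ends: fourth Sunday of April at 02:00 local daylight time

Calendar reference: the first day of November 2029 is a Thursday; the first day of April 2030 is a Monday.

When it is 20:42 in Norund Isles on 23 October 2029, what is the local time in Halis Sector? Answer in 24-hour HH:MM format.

1 November 2029 is a Thursday, so the first Sunday is November 4 and the third is November 18.
1 April 2030 is a Monday, so the first Monday is April 1 and the third is April 15.
Daylight saving runs 18 November 2029 – 15 April 2030; 23 October 2029 is outside that window, so Norund Isles is on standard time at UTC−04:00.
20:42 Norund Isles + 4h = 00:42 UTC (rolling into the next day, 24 October 2029).
1 November 2029 is a Thursday, so the first Sunday is November 4.
1 April 2030 is a Monday, so the first Sunday is April 7 and the fourth is April 28.
At the standard offset (UTC+09:30), 00:42 UTC + 9h30m = 10:12 Halis Sector standard time.
The standard-time date in Halis Sector, 24 October 2029, is outside the daylight-saving period (4 November 2029 – 28 April 2030), so Halis Sector is on standard time, UTC+09:30.
00:42 UTC + 9h30m = 10:12 Halis Sector.

10:12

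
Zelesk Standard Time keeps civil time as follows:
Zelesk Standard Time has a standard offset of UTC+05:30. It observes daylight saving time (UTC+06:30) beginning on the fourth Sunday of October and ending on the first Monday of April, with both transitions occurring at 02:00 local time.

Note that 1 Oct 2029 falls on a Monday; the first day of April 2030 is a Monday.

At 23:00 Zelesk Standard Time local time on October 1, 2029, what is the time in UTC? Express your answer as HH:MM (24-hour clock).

1 October 2029 is a Monday, so the first Sunday is October 7 and the fourth is October 28.
1 April 2030 is a Monday, so the first Monday is April 1.
October 1, 2029 does not fall between 28 October 2029 and 1 April 2030, so daylight saving is not in effect and Zelesk Standard Time is at UTC+05:30.
23:00 local − 5h30m = 17:30 UTC.

17:30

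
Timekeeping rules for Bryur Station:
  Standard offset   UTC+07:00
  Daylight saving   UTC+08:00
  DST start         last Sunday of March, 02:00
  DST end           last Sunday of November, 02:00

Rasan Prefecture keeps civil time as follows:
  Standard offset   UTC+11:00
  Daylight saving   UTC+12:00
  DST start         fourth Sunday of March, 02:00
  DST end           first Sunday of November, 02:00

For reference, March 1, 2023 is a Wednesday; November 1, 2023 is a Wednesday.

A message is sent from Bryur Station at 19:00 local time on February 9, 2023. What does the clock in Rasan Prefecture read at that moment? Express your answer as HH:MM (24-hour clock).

23:00

1 March 2023 is a Wednesday, so Sundays fall on 5, 12, 19, 26; the last is March 26.
1 November 2023 is a Wednesday, so Sundays fall on 5, 12, 19, 26; the last is November 26.
Daylight saving runs 26 March – 26 November; February 9, 2023 is outside that window, so Bryur Station is on standard time at UTC+07:00.
19:00 Bryur Station − 7h = 12:00 UTC.
1 March 2023 is a Wednesday, so the first Sunday is March 5 and the fourth is March 26.
1 November 2023 is a Wednesday, so the first Sunday is November 5.
At the standard offset (UTC+11:00), 12:00 UTC + 11h = 23:00 Rasan Prefecture standard time.
Daylight saving runs 26 March – 5 November; the standard-time date in Rasan Prefecture, February 9, 2023, is outside that window, so Rasan Prefecture is on standard time at UTC+11:00.
12:00 UTC + 11h = 23:00 Rasan Prefecture.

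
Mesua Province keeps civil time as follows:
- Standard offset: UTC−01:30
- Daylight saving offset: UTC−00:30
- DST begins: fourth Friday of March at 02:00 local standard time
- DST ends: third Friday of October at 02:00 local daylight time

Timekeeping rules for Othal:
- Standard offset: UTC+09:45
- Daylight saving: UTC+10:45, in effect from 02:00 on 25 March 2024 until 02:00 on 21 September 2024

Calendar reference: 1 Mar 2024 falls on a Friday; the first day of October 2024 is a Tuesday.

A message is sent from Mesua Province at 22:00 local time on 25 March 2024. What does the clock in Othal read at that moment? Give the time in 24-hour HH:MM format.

1 March 2024 is a Friday, so the first Friday is March 1 and the fourth is March 22.
1 October 2024 is a Tuesday, so the first Friday is October 4 and the third is October 18.
Daylight saving runs 22 March – 18 October; 25 March 2024 is inside that window, so Mesua Province is at UTC−00:30.
22:00 Mesua Province + 0h30m = 22:30 UTC.
At the standard offset (UTC+09:45), 22:30 UTC + 9h45m = 08:15 Othal standard time (rolling into the next day, 26 March 2024).
Daylight saving runs 25 March – 21 September; the standard-time date in Othal, 26 March 2024, is inside that window, so Othal is at UTC+10:45.
22:30 UTC + 10h45m = 09:15 Othal (rolling into the next day, 26 March 2024).

09:15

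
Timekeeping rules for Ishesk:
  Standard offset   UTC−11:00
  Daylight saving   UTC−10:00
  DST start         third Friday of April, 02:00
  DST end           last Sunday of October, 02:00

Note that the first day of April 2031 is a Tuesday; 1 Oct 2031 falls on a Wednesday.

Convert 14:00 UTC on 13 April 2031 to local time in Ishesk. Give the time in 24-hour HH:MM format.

1 April 2031 is a Tuesday, so the first Friday is April 4 and the third is April 18.
1 October 2031 is a Wednesday, so Sundays fall on 5, 12, 19, 26; the last is October 26.
At the standard offset (UTC−11:00), 14:00 UTC − 11h = 03:00 Ishesk standard time.
Daylight saving runs 18 April – 26 October; the standard-time date in Ishesk, 13 April 2031, is outside that window, so Ishesk is on standard time at UTC−11:00.
14:00 UTC − 11h = 03:00 local.

03:00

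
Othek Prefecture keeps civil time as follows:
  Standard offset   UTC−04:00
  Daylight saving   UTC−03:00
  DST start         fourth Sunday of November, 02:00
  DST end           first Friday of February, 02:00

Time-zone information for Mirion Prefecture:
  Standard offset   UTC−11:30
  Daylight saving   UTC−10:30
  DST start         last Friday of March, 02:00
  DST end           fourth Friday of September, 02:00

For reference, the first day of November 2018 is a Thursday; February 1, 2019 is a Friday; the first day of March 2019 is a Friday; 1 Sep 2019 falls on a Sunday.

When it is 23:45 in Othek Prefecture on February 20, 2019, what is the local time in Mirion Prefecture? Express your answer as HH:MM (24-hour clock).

16:15

1 November 2018 is a Thursday, so the first Sunday is November 4 and the fourth is November 25.
1 February 2019 is a Friday, so the first Friday is February 1.
February 20, 2019 is outside the daylight-saving period (25 November 2018 – 1 February 2019), so Othek Prefecture is on standard time, UTC−04:00.
23:45 Othek Prefecture + 4h = 03:45 UTC (rolling into the next day, 21 February 2019).
1 March 2019 is a Friday, so Fridays fall on 1, 8, 15, 22, 29; the last is March 29.
1 September 2019 is a Sunday, so the first Friday is September 6 and the fourth is September 27.
At the standard offset (UTC−11:30), 03:45 UTC − 11h30m = 16:15 Mirion Prefecture standard time (rolling into the previous day, 20 February 2019).
The standard-time date in Mirion Prefecture, February 20, 2019, is outside the daylight-saving period (29 March – 27 September), so Mirion Prefecture is on standard time, UTC−11:30.
03:45 UTC − 11h30m = 16:15 Mirion Prefecture (rolling into the previous day, 20 February 2019).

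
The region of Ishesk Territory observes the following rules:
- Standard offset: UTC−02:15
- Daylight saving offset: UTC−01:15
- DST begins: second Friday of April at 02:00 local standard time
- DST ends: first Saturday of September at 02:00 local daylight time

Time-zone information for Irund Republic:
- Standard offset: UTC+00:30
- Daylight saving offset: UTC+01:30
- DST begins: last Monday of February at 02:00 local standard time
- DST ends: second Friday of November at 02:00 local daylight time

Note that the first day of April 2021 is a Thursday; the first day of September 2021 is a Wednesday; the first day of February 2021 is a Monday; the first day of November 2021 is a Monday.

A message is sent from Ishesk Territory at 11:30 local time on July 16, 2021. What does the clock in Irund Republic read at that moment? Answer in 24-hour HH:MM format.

14:15

1 April 2021 is a Thursday, so the first Friday is April 2 and the second is April 9.
1 September 2021 is a Wednesday, so the first Saturday is September 4.
Daylight saving runs 9 April – 4 September; July 16, 2021 is inside that window, so Ishesk Territory is at UTC−01:15.
11:30 Ishesk Territory + 1h15m = 12:45 UTC.
1 February 2021 is a Monday, so Mondays fall on 1, 8, 15, 22; the last is February 22.
1 November 2021 is a Monday, so the first Friday is November 5 and the second is November 12.
At the standard offset (UTC+00:30), 12:45 UTC + 0h30m = 13:15 Irund Republic standard time.
The standard-time date in Irund Republic, July 16, 2021, lies within the daylight-saving period (22 February – 12 November), so Irund Republic is on daylight time, UTC+01:30.
12:45 UTC + 1h30m = 14:15 Irund Republic.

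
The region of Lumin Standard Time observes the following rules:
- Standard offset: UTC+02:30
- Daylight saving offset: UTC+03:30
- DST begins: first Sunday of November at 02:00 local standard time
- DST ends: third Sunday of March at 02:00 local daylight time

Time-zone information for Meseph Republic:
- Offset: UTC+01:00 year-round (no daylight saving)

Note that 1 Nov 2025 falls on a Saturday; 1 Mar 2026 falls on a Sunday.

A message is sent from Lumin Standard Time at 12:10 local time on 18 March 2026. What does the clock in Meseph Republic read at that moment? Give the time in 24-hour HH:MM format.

1 November 2025 is a Saturday, so the first Sunday is November 2.
1 March 2026 is a Sunday, so the first Sunday is March 1 and the third is March 15.
18 March 2026 is outside the daylight-saving period (2 November 2025 – 15 March 2026), so Lumin Standard Time is on standard time, UTC+02:30.
12:10 Lumin Standard Time − 2h30m = 09:40 UTC.
Meseph Republic has no daylight saving, so its offset is UTC+01:00 year-round.
09:40 UTC + 1h = 10:40 Meseph Republic.

10:40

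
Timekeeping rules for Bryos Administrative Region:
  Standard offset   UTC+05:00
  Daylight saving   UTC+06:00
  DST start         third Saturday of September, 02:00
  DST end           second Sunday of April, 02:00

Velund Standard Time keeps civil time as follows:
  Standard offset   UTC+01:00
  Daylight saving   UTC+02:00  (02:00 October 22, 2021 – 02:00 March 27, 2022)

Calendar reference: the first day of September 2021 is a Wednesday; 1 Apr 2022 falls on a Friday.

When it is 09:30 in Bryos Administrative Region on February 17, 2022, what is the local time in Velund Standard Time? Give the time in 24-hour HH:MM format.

1 September 2021 is a Wednesday, so the first Saturday is September 4 and the third is September 18.
1 April 2022 is a Friday, so the first Sunday is April 3 and the second is April 10.
Daylight saving runs 18 September 2021 – 10 April 2022; February 17, 2022 is inside that window, so Bryos Administrative Region is at UTC+06:00.
09:30 Bryos Administrative Region − 6h = 03:30 UTC.
At the standard offset (UTC+01:00), 03:30 UTC + 1h = 04:30 Velund Standard Time standard time.
Daylight saving runs 22 October 2021 – 27 March 2022; the standard-time date in Velund Standard Time, February 17, 2022, is inside that window, so Velund Standard Time is at UTC+02:00.
03:30 UTC + 2h = 05:30 Velund Standard Time.

05:30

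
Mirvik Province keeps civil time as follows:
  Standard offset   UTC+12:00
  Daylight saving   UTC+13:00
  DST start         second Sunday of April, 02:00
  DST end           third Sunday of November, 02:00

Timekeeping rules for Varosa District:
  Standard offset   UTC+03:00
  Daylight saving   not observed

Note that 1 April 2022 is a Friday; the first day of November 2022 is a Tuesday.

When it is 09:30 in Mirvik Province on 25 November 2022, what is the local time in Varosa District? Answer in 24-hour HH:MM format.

00:30

1 April 2022 is a Friday, so the first Sunday is April 3 and the second is April 10.
1 November 2022 is a Tuesday, so the first Sunday is November 6 and the third is November 20.
25 November 2022 is outside the daylight-saving period (10 April – 20 November), so Mirvik Province is on standard time, UTC+12:00.
09:30 Mirvik Province − 12h = 21:30 UTC (rolling into the previous day, 24 November 2022).
Varosa District stays on UTC+03:00 all year.
21:30 UTC + 3h = 00:30 Varosa District (rolling into the next day, 25 November 2022).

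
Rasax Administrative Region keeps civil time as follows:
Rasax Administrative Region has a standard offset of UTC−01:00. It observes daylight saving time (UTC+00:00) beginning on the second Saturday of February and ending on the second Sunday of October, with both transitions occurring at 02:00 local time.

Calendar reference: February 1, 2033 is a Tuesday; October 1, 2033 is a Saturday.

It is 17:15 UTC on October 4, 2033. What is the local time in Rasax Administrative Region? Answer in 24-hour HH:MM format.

17:15

1 February 2033 is a Tuesday, so the first Saturday is February 5 and the second is February 12.
1 October 2033 is a Saturday, so the first Sunday is October 2 and the second is October 9.
At the standard offset (UTC−01:00), 17:15 UTC − 1h = 16:15 Rasax Administrative Region standard time.
Daylight saving runs 12 February – 9 October; the standard-time date in Rasax Administrative Region, October 4, 2033, is inside that window, so Rasax Administrative Region is at UTC+00:00.
17:15 UTC + 0h = 17:15 local.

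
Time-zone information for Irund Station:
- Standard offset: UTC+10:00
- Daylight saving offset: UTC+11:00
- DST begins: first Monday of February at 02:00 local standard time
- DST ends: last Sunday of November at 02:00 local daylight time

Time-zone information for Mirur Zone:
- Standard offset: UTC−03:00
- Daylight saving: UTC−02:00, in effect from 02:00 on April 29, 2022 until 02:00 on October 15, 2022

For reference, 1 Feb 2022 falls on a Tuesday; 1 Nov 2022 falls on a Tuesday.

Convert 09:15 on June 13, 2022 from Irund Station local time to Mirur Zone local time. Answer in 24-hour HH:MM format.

1 February 2022 is a Tuesday, so the first Monday is February 7.
1 November 2022 is a Tuesday, so Sundays fall on 6, 13, 20, 27; the last is November 27.
Daylight saving runs 7 February – 27 November; June 13, 2022 is inside that window, so Irund Station is at UTC+11:00.
09:15 Irund Station − 11h = 22:15 UTC (rolling into the previous day, 12 June 2022).
At the standard offset (UTC−03:00), 22:15 UTC − 3h = 19:15 Mirur Zone standard time.
The standard-time date in Mirur Zone, June 12, 2022, falls between 29 April and 15 October, so daylight saving is in effect and Mirur Zone is at UTC−02:00.
22:15 UTC − 2h = 20:15 Mirur Zone.

20:15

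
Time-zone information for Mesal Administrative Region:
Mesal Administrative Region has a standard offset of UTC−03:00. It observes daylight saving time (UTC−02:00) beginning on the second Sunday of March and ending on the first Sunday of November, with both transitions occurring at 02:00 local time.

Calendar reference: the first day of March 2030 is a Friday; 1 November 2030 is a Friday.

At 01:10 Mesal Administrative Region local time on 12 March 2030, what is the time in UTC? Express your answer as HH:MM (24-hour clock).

1 March 2030 is a Friday, so the first Sunday is March 3 and the second is March 10.
1 November 2030 is a Friday, so the first Sunday is November 3.
12 March 2030 falls between 10 March and 3 November, so daylight saving is in effect and Mesal Administrative Region is at UTC−02:00.
01:10 local + 2h = 03:10 UTC.

03:10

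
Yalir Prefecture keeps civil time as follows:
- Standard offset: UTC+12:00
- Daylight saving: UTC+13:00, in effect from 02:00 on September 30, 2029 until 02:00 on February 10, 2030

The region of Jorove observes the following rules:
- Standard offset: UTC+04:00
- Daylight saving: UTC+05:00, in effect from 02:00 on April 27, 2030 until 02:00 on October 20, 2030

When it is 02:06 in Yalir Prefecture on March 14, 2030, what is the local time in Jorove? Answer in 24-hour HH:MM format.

March 14, 2030 does not fall between 30 September 2029 and 10 February 2030, so daylight saving is not in effect and Yalir Prefecture is at UTC+12:00.
02:06 Yalir Prefecture − 12h = 14:06 UTC (rolling into the previous day, 13 March 2030).
At the standard offset (UTC+04:00), 14:06 UTC + 4h = 18:06 Jorove standard time.
The standard-time date in Jorove, March 13, 2030, does not fall between 27 April and 20 October, so daylight saving is not in effect and Jorove is at UTC+04:00.
14:06 UTC + 4h = 18:06 Jorove.

18:06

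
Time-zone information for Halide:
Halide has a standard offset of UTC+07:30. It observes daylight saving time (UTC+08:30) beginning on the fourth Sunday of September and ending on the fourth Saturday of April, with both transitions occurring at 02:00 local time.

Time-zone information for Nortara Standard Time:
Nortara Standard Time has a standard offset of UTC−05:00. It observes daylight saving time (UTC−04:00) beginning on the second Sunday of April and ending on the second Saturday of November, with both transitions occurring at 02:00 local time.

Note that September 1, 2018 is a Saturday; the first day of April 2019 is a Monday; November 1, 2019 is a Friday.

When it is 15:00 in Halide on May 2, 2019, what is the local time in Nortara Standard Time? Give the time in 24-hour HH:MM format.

03:30

1 September 2018 is a Saturday, so the first Sunday is September 2 and the fourth is September 23.
1 April 2019 is a Monday, so the first Saturday is April 6 and the fourth is April 27.
Daylight saving runs 23 September 2018 – 27 April 2019; May 2, 2019 is outside that window, so Halide is on standard time at UTC+07:30.
15:00 Halide − 7h30m = 07:30 UTC.
1 April 2019 is a Monday, so the first Sunday is April 7 and the second is April 14.
1 November 2019 is a Friday, so the first Saturday is November 2 and the second is November 9.
At the standard offset (UTC−05:00), 07:30 UTC − 5h = 02:30 Nortara Standard Time standard time.
Daylight saving runs 14 April – 9 November; the standard-time date in Nortara Standard Time, May 2, 2019, is inside that window, so Nortara Standard Time is at UTC−04:00.
07:30 UTC − 4h = 03:30 Nortara Standard Time.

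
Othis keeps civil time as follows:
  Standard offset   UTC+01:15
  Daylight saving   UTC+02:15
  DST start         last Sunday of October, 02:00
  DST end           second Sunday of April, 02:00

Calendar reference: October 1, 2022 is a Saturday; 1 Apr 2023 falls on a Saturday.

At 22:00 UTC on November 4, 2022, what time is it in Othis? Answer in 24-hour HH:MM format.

00:15

1 October 2022 is a Saturday, so Sundays fall on 2, 9, 16, 23, 30; the last is October 30.
1 April 2023 is a Saturday, so the first Sunday is April 2 and the second is April 9.
At the standard offset (UTC+01:15), 22:00 UTC + 1h15m = 23:15 Othis standard time.
Daylight saving runs 30 October 2022 – 9 April 2023; the standard-time date in Othis, November 4, 2022, is inside that window, so Othis is at UTC+02:15.
22:00 UTC + 2h15m = 00:15 local (rolling into the next day, 5 November 2022).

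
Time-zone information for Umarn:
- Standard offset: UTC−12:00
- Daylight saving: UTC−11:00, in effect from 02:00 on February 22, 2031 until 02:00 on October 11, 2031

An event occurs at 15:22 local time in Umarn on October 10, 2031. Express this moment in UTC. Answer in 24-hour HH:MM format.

October 10, 2031 falls between 22 February and 11 October, so daylight saving is in effect and Umarn is at UTC−11:00.
15:22 local + 11h = 02:22 UTC (rolling into the next day, 11 October 2031).

02:22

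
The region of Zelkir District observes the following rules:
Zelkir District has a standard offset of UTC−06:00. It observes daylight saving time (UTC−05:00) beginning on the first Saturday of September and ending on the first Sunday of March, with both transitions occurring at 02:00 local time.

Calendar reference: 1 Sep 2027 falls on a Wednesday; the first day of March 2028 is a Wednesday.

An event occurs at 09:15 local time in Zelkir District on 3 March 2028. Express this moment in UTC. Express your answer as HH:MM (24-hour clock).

14:15

1 September 2027 is a Wednesday, so the first Saturday is September 4.
1 March 2028 is a Wednesday, so the first Sunday is March 5.
Daylight saving runs 4 September 2027 – 5 March 2028; 3 March 2028 is inside that window, so Zelkir District is at UTC−05:00.
09:15 local + 5h = 14:15 UTC.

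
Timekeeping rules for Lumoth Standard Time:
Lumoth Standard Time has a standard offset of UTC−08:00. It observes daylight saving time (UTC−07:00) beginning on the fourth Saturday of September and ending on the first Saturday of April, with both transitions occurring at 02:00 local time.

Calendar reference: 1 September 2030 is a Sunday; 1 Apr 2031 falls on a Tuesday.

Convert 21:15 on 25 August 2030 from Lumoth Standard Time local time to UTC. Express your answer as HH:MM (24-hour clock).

1 September 2030 is a Sunday, so the first Saturday is September 7 and the fourth is September 28.
1 April 2031 is a Tuesday, so the first Saturday is April 5.
25 August 2030 is outside the daylight-saving period (28 September 2030 – 5 April 2031), so Lumoth Standard Time is on standard time, UTC−08:00.
21:15 local + 8h = 05:15 UTC (rolling into the next day, 26 August 2030).

05:15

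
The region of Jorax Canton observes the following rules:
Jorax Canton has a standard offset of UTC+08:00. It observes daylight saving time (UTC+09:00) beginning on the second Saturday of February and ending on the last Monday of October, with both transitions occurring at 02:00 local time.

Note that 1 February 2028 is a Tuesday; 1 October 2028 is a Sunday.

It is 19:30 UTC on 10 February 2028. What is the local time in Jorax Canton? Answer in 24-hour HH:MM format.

03:30

1 February 2028 is a Tuesday, so the first Saturday is February 5 and the second is February 12.
1 October 2028 is a Sunday, so Mondays fall on 2, 9, 16, 23, 30; the last is October 30.
At the standard offset (UTC+08:00), 19:30 UTC + 8h = 03:30 Jorax Canton standard time (rolling into the next day, 11 February 2028).
The standard-time date in Jorax Canton, 11 February 2028, does not fall between 12 February and 30 October, so daylight saving is not in effect and Jorax Canton is at UTC+08:00.
19:30 UTC + 8h = 03:30 local (rolling into the next day, 11 February 2028).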